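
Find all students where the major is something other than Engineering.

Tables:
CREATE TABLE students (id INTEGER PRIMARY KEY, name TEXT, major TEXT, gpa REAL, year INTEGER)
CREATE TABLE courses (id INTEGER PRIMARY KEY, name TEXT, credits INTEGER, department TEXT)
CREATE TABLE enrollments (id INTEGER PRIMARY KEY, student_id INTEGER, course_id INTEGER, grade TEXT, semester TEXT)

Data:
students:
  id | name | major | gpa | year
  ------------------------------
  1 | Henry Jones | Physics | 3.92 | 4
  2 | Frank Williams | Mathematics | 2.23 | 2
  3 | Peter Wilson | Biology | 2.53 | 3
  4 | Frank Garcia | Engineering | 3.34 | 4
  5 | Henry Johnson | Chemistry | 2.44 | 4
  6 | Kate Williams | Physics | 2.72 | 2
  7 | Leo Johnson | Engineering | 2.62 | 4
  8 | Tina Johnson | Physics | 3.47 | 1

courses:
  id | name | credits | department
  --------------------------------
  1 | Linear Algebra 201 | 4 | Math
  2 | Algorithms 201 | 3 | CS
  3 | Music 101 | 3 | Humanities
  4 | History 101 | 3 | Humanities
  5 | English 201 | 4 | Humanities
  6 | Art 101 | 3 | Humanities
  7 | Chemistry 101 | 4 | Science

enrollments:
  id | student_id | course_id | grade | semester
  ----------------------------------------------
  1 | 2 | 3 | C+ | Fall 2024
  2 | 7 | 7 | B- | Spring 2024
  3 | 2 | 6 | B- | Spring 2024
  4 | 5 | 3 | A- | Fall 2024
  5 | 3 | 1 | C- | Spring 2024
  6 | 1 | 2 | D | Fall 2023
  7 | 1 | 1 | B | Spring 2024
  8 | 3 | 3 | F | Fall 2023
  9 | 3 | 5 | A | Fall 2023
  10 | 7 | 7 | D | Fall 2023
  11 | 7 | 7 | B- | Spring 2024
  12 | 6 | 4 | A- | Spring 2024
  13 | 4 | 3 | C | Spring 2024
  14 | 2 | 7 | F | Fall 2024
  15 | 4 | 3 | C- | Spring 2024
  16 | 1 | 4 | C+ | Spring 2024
SELECT name, major FROM students WHERE major <> 'Engineering'

Execution result:
name | major
Henry Jones | Physics
Frank Williams | Mathematics
Peter Wilson | Biology
Henry Johnson | Chemistry
Kate Williams | Physics
Tina Johnson | Physics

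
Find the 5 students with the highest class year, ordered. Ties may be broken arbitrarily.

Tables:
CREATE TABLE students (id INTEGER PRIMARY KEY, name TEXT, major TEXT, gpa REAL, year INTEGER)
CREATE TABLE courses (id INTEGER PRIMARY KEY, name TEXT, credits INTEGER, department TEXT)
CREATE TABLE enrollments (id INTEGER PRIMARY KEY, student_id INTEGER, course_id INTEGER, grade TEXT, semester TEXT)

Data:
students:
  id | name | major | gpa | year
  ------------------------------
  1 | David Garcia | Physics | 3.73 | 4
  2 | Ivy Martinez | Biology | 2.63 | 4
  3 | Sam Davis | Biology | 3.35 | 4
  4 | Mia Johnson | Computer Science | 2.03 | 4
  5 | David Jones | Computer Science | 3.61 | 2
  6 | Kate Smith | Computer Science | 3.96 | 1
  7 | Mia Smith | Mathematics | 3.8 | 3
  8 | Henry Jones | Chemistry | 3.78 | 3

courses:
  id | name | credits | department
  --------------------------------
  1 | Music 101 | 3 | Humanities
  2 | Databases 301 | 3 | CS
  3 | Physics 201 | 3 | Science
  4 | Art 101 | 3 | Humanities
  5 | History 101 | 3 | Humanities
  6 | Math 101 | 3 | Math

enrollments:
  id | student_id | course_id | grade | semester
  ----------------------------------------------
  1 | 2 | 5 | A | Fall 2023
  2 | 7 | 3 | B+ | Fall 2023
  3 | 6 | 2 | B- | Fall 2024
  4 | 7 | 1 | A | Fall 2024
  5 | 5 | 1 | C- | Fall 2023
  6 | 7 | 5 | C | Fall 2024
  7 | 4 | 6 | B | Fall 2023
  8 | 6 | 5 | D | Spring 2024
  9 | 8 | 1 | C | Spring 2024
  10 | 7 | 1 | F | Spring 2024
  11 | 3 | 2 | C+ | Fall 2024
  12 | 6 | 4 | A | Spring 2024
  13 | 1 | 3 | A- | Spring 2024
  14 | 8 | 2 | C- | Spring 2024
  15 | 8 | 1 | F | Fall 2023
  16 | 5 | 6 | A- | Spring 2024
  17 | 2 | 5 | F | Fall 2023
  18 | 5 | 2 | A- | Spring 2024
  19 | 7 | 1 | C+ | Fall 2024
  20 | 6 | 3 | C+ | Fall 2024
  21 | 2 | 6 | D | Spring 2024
SELECT name, year FROM students ORDER BY year DESC LIMIT 5

Execution result:
name | year
David Garcia | 4
Ivy Martinez | 4
Sam Davis | 4
Mia Johnson | 4
Mia Smith | 3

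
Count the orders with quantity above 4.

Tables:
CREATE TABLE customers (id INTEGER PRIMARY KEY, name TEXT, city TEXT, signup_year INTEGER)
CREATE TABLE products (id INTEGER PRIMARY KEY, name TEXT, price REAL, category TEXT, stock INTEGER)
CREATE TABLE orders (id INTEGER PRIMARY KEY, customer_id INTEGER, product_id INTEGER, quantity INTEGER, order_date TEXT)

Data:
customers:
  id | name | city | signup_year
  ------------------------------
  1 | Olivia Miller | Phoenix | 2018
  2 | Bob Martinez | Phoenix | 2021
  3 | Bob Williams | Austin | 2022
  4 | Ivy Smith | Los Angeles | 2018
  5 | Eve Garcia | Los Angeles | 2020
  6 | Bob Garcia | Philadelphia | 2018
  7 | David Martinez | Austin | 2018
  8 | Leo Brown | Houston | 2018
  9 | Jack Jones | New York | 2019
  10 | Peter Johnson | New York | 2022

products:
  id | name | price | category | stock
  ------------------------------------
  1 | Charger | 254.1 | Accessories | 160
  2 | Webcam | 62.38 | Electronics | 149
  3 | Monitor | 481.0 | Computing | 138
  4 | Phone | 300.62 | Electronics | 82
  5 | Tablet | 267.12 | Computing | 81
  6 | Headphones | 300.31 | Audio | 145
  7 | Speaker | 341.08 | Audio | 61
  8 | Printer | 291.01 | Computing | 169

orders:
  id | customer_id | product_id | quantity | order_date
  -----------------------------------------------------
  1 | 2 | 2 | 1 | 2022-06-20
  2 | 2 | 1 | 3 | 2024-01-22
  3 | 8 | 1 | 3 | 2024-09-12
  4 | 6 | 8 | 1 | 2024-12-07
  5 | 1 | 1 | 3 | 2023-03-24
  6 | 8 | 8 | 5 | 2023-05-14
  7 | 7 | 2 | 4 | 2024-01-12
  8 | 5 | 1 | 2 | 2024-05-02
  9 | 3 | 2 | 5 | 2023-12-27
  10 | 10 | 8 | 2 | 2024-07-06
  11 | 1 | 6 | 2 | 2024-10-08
SELECT COUNT(*) FROM orders WHERE quantity > 4

Execution result:
2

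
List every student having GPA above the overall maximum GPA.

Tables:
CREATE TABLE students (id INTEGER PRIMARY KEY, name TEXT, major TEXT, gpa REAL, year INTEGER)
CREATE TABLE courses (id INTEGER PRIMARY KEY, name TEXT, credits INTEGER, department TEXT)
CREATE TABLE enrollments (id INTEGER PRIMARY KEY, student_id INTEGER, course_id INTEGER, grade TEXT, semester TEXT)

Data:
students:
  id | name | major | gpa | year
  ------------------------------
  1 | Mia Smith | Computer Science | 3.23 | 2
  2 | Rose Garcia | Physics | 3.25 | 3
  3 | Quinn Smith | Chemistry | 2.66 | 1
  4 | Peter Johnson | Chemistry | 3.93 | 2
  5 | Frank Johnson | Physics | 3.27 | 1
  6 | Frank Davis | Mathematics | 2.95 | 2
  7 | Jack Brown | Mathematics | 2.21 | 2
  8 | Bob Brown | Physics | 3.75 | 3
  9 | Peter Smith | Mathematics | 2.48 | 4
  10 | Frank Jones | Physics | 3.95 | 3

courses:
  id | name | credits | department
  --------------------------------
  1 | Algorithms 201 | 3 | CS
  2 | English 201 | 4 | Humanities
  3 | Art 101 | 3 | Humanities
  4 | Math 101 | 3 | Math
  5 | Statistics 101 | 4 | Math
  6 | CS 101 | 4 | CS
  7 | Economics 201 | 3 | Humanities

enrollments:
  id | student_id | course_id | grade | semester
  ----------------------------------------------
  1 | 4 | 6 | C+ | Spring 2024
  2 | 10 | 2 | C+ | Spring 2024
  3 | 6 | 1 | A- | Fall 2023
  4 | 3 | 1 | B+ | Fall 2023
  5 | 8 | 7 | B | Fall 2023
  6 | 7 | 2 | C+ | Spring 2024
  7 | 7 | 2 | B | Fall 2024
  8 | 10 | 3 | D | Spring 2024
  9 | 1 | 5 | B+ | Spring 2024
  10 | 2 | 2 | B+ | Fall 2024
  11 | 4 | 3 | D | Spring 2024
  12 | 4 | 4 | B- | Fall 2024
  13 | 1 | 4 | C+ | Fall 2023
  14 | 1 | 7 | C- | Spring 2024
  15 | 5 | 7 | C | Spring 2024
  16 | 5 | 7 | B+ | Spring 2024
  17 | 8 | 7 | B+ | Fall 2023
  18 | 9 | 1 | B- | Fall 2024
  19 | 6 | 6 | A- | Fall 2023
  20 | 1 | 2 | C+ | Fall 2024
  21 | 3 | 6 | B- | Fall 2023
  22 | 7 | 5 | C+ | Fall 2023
SELECT name, gpa FROM students WHERE gpa > (SELECT MAX(gpa) FROM students)

Execution result:
(no rows)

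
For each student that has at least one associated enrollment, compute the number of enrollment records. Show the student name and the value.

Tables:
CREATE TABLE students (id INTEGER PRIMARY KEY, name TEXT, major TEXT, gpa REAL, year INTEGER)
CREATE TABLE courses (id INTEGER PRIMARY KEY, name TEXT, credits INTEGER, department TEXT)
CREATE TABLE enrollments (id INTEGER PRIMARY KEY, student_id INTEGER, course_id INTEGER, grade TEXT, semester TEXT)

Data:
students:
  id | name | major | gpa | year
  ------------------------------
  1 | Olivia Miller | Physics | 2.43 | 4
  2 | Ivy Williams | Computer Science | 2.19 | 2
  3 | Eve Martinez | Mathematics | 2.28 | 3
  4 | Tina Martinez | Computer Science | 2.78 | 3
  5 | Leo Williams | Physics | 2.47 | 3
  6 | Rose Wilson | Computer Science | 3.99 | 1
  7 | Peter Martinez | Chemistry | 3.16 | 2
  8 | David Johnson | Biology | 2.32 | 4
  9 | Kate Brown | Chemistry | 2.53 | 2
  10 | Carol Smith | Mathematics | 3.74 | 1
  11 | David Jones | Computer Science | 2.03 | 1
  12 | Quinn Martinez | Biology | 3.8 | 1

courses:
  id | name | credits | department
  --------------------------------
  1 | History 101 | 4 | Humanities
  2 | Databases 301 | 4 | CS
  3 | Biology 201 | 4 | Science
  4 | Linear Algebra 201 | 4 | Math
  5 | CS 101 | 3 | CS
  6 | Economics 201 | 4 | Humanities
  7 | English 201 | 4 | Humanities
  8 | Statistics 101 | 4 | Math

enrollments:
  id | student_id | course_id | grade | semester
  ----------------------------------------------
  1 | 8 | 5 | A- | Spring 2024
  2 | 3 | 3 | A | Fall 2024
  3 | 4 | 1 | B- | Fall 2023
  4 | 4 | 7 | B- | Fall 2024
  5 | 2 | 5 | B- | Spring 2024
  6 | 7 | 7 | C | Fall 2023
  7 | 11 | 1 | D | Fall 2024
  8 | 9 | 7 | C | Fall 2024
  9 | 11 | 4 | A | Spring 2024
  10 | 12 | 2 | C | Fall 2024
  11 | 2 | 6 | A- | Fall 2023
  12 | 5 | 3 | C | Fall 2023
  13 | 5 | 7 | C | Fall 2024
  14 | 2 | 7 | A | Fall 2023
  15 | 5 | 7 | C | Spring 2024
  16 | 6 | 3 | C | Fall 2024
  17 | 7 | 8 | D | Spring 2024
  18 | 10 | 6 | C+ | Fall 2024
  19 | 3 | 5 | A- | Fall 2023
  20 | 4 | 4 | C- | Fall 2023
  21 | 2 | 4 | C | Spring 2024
SELECT p.name, COUNT(*) AS n FROM enrollments c JOIN students p ON c.student_id = p.id GROUP BY p.id, p.name

Execution result:
name | n
Ivy Williams | 4
Eve Martinez | 2
Tina Martinez | 3
Leo Williams | 3
Rose Wilson | 1
Peter Martinez | 2
David Johnson | 1
Kate Brown | 1
Carol Smith | 1
David Jones | 2
Quinn Martinez | 1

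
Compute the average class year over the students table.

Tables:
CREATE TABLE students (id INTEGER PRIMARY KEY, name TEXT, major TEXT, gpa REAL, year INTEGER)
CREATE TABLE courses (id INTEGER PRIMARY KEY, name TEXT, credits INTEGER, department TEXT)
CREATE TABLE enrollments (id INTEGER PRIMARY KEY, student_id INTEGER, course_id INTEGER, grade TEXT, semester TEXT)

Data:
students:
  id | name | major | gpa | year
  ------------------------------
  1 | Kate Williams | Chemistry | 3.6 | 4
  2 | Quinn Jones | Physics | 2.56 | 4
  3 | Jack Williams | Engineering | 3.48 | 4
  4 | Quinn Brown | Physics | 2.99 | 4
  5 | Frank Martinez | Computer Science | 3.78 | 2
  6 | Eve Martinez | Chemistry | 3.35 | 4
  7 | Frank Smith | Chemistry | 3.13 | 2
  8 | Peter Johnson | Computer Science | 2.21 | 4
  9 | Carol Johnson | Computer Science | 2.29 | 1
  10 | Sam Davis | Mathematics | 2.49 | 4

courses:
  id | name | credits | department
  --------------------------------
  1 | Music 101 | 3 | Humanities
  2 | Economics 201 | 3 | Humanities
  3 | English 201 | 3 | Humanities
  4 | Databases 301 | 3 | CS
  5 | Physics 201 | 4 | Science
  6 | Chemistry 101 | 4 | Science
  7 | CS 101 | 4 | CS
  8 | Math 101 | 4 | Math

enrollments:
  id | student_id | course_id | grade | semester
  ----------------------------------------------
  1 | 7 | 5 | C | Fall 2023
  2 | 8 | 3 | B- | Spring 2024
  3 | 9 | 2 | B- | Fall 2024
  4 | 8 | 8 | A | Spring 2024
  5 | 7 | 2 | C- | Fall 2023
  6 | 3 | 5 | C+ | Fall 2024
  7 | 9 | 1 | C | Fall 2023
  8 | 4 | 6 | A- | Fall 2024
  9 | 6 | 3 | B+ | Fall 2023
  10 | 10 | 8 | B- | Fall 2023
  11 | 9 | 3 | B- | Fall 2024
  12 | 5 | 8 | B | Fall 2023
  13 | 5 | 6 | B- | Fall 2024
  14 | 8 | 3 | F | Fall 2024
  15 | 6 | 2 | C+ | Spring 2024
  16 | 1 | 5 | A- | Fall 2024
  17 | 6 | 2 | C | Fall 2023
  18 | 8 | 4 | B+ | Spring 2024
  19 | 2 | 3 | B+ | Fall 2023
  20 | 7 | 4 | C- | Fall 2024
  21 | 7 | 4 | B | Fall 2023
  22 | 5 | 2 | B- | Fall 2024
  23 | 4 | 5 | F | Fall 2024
SELECT AVG(year) FROM students

Execution result:
3.30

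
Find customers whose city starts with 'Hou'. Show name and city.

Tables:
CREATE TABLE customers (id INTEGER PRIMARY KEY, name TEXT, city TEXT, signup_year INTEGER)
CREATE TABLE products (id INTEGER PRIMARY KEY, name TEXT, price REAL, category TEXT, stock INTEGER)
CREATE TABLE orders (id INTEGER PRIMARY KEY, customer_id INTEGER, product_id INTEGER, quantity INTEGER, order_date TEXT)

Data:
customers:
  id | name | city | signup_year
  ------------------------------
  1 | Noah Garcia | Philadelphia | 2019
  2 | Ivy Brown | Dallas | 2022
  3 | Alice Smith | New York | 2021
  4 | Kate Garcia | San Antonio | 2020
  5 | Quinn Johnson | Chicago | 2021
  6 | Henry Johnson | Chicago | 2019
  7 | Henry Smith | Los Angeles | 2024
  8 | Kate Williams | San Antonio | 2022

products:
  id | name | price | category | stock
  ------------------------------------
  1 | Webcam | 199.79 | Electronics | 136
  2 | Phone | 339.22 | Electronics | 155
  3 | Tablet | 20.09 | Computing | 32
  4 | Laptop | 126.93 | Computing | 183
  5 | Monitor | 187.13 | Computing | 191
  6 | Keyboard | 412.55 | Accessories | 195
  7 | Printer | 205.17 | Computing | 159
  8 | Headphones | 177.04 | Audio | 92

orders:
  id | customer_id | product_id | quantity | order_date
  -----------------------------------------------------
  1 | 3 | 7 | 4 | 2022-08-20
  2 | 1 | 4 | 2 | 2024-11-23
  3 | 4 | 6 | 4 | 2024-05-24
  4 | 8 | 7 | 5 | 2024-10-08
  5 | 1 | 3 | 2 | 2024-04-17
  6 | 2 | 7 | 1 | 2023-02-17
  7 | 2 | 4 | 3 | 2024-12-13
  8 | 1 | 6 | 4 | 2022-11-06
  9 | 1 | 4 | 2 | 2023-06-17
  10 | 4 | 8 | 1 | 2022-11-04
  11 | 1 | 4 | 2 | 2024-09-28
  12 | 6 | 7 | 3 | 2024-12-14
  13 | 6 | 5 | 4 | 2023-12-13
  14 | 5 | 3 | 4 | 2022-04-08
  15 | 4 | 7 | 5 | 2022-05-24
SELECT name, city FROM customers WHERE city LIKE 'Hou%'

Execution result:
(no rows)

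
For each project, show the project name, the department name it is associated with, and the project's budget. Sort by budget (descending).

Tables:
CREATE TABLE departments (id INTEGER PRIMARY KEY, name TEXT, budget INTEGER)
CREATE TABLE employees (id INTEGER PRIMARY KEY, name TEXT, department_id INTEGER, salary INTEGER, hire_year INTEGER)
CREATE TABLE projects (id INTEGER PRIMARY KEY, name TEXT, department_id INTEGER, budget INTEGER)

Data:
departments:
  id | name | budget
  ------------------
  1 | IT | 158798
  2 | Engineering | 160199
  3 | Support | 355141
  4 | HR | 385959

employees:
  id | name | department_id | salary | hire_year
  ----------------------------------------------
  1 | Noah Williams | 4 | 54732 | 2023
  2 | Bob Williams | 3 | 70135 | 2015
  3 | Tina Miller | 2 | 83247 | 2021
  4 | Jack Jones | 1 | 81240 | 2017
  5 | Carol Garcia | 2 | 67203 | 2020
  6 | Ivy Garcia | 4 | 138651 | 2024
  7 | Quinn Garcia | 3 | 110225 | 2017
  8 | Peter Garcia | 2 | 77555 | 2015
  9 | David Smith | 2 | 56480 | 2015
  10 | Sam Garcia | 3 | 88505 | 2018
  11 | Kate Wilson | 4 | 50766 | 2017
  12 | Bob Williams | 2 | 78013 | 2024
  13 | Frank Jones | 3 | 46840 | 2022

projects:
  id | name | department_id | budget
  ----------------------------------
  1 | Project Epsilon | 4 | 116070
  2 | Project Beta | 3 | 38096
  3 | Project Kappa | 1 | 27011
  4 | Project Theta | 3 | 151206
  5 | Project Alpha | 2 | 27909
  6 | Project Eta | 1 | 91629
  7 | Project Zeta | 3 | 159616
SELECT c.name, p.name AS department, c.budget FROM projects c JOIN departments p ON c.department_id = p.id ORDER BY c.budget DESC

Execution result:
name | department | budget
Project Zeta | Support | 159616
Project Theta | Support | 151206
Project Epsilon | HR | 116070
Project Eta | IT | 91629
Project Beta | Support | 38096
Project Alpha | Engineering | 27909
Project Kappa | IT | 27011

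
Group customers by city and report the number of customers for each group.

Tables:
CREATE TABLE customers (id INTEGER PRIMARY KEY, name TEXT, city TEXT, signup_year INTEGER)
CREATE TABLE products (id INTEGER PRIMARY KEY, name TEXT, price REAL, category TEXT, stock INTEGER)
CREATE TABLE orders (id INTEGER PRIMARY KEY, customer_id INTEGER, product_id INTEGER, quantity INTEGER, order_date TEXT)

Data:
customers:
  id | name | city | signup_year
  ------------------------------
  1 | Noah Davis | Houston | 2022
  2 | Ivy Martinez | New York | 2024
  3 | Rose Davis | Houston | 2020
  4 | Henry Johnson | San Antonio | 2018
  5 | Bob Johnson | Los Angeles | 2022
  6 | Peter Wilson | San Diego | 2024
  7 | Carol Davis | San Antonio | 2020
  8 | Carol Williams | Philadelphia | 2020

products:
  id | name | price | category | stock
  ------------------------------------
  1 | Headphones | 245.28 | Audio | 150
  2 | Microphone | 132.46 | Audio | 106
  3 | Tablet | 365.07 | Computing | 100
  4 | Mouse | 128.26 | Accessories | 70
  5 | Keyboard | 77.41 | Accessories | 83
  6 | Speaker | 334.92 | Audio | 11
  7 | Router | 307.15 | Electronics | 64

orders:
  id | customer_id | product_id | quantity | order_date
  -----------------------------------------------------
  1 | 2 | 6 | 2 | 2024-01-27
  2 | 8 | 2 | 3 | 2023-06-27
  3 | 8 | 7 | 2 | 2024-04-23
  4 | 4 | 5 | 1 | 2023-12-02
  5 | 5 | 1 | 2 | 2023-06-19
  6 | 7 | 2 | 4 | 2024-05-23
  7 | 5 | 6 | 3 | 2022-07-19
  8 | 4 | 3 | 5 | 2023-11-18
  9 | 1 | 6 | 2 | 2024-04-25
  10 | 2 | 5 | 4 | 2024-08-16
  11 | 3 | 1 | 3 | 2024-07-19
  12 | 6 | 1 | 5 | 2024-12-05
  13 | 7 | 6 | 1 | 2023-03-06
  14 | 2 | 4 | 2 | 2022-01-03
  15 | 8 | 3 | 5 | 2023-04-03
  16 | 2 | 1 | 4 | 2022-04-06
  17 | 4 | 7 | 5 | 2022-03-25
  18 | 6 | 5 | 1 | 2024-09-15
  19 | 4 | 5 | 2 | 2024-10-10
SELECT city, COUNT(*) AS n FROM customers GROUP BY city

Execution result:
city | n
Houston | 2
Los Angeles | 1
New York | 1
Philadelphia | 1
San Antonio | 2
San Diego | 1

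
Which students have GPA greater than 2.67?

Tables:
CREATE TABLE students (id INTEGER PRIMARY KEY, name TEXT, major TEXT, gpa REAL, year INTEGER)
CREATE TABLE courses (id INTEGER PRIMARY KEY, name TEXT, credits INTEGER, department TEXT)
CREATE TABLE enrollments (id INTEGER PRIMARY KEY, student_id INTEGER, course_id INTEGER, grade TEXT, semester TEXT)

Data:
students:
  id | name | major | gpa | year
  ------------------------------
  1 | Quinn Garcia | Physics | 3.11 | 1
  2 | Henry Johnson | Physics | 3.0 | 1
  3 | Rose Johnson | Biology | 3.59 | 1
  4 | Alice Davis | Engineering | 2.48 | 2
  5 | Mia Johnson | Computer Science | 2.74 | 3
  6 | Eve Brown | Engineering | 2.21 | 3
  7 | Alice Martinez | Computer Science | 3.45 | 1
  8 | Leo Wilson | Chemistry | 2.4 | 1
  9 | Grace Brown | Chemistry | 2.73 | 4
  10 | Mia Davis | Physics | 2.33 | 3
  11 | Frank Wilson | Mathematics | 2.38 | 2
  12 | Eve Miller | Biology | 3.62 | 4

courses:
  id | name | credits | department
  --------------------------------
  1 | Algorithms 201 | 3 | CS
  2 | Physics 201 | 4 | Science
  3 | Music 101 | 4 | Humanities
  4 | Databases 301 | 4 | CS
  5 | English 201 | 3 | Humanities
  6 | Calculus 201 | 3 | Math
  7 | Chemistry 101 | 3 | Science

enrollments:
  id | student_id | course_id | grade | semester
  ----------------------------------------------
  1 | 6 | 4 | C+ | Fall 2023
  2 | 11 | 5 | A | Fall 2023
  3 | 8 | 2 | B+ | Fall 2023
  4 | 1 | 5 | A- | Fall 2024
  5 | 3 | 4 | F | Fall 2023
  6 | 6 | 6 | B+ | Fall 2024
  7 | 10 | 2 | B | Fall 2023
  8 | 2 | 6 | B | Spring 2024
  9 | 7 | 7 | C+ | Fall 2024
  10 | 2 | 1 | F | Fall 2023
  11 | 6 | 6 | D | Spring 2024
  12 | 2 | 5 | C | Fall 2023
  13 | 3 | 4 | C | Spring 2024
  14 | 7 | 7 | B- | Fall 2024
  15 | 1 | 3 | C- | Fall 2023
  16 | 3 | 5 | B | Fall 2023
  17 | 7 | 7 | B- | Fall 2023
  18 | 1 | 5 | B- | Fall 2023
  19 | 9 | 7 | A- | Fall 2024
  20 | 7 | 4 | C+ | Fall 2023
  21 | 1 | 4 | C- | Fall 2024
SELECT name, gpa FROM students WHERE gpa > 2.67

Execution result:
name | gpa
Quinn Garcia | 3.11
Henry Johnson | 3.00
Rose Johnson | 3.59
Mia Johnson | 2.74
Alice Martinez | 3.45
Grace Brown | 2.73
Eve Miller | 3.62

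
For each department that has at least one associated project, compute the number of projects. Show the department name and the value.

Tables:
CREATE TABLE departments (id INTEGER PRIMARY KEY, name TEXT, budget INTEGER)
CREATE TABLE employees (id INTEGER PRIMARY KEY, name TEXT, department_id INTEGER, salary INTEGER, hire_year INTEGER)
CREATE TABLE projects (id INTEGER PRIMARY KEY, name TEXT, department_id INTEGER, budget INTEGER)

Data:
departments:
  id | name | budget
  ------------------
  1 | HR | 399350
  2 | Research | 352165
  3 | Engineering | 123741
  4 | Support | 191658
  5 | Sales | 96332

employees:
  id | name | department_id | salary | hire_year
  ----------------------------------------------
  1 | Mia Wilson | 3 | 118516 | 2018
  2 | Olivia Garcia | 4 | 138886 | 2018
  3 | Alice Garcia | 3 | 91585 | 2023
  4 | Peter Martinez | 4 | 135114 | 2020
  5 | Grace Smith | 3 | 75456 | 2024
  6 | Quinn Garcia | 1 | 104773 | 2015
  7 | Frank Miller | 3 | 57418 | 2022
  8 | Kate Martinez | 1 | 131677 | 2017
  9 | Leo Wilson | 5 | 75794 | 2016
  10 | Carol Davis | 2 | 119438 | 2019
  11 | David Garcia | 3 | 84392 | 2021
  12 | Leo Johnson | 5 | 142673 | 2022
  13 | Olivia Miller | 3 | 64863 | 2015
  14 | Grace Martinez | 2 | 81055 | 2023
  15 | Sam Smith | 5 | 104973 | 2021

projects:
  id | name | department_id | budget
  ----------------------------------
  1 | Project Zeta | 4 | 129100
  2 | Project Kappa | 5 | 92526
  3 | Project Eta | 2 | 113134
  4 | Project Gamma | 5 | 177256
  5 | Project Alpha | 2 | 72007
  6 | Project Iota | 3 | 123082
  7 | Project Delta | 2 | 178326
SELECT p.name, COUNT(*) AS n FROM projects c JOIN departments p ON c.department_id = p.id GROUP BY p.id, p.name

Execution result:
name | n
Research | 3
Engineering | 1
Support | 1
Sales | 2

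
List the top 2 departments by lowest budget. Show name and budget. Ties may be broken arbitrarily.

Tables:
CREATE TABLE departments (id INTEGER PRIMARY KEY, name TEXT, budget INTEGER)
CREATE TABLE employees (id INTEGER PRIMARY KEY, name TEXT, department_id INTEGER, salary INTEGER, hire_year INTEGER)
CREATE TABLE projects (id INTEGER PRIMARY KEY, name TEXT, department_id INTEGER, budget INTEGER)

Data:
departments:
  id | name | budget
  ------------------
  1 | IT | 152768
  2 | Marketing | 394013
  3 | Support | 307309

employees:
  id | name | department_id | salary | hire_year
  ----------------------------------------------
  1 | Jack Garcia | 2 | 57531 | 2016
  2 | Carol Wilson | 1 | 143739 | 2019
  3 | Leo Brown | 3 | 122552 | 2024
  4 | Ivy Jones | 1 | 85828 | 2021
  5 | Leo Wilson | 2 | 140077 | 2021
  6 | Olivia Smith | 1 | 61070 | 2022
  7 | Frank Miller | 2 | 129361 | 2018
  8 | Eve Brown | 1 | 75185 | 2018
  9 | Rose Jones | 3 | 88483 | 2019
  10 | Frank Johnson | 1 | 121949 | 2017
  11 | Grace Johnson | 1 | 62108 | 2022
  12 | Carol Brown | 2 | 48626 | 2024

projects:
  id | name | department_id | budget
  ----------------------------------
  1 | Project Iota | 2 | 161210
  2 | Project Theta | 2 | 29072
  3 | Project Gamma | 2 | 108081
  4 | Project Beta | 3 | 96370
SELECT name, budget FROM departments ORDER BY budget ASC LIMIT 2

Execution result:
name | budget
IT | 152768
Support | 307309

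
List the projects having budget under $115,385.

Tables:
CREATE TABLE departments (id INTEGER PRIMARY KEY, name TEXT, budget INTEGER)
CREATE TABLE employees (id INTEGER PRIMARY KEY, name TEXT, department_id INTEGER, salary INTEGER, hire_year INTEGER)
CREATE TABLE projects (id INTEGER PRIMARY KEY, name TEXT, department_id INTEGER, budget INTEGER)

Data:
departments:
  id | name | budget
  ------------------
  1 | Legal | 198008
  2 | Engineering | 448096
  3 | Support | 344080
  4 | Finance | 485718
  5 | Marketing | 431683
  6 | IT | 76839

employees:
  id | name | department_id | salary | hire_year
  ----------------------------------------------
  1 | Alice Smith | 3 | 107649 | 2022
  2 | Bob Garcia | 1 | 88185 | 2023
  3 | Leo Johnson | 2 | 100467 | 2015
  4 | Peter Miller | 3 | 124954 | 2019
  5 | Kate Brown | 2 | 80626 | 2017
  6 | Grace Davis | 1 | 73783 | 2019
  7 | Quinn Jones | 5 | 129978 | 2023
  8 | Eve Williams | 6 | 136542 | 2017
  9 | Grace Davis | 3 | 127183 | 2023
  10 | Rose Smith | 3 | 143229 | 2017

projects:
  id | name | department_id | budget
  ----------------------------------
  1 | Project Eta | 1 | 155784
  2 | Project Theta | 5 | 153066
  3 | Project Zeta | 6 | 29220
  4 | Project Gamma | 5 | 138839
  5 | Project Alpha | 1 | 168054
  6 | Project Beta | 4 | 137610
SELECT name, budget FROM projects WHERE budget < 115385

Execution result:
name | budget
Project Zeta | 29220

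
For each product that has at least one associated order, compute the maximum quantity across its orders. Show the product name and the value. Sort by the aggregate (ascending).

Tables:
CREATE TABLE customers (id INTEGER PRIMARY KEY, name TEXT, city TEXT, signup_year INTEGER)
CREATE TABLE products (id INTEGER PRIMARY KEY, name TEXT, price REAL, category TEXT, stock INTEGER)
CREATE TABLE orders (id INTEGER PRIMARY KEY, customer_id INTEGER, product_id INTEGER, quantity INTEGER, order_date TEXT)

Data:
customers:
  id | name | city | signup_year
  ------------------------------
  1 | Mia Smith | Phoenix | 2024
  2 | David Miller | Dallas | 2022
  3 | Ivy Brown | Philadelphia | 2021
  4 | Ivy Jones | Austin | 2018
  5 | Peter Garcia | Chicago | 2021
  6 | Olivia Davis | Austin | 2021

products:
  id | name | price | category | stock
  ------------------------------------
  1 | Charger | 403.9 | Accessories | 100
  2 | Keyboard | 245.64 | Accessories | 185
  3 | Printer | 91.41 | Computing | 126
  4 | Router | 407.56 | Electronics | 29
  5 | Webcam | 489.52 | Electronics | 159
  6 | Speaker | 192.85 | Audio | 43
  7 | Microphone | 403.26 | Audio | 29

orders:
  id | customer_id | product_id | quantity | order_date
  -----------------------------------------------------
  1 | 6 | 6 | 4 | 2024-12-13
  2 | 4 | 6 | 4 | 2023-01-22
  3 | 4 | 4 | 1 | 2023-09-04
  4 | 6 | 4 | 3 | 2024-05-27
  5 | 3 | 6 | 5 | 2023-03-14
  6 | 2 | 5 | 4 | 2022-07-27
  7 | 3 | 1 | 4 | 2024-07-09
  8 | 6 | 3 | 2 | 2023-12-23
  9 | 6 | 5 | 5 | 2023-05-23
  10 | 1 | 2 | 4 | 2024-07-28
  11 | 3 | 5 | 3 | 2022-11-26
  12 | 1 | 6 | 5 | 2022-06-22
SELECT p.name, MAX(c.quantity) AS max_quantity FROM orders c JOIN products p ON c.product_id = p.id GROUP BY p.id, p.name ORDER BY max_quantity ASC

Execution result:
name | max_quantity
Printer | 2
Router | 3
Charger | 4
Keyboard | 4
Webcam | 5
Speaker | 5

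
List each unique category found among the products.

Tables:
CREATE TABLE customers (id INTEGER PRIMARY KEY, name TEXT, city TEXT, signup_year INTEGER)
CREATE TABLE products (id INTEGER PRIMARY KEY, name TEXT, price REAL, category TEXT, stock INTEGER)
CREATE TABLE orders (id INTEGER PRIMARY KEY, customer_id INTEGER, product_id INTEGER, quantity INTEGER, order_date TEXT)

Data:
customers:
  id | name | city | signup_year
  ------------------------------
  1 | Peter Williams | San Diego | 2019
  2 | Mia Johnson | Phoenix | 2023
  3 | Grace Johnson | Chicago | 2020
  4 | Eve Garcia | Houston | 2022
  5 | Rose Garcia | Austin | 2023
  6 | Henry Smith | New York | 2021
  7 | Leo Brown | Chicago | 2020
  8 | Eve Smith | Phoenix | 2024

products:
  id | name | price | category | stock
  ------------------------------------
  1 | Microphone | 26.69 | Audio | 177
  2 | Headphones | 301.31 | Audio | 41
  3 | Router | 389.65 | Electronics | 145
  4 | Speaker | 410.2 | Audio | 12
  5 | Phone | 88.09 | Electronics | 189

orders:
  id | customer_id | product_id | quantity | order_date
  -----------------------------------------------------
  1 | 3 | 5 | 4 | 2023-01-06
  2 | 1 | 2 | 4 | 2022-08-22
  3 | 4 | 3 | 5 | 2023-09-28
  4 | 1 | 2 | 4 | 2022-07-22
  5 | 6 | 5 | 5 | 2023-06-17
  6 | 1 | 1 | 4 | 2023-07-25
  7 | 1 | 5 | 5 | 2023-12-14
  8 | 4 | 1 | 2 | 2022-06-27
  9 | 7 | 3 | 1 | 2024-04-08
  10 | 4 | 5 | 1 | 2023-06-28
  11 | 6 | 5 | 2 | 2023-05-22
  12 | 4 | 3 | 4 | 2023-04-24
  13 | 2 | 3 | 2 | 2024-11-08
SELECT DISTINCT category FROM products

Execution result:
category
Audio
Electronics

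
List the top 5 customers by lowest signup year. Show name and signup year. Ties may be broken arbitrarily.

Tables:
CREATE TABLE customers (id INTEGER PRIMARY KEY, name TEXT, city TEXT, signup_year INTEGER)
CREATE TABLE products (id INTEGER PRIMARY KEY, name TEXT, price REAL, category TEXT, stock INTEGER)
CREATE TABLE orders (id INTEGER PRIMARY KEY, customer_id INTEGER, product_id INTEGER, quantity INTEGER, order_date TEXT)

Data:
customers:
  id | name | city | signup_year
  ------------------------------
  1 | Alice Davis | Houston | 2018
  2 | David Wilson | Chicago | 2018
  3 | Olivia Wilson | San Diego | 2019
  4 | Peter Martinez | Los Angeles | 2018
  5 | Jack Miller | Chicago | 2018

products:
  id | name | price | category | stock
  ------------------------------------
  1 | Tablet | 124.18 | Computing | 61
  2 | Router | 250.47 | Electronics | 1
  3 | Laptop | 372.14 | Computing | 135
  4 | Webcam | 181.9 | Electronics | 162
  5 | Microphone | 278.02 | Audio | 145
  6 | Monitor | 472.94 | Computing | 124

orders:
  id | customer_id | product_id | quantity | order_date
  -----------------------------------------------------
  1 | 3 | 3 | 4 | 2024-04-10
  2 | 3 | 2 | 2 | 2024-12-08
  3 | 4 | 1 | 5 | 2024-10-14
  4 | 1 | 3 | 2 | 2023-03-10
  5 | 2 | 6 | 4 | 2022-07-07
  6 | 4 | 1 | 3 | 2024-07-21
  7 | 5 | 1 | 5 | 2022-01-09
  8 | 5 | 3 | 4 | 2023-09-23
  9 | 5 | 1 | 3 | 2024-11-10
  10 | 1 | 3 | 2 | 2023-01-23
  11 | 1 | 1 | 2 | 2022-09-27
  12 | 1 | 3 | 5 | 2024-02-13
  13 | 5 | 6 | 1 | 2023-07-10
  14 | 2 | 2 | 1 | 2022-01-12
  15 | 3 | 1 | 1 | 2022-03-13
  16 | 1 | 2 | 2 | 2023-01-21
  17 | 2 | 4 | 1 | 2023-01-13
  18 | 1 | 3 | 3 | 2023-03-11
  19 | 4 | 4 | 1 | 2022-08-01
SELECT name, signup_year FROM customers ORDER BY signup_year ASC LIMIT 5

Execution result:
name | signup_year
Alice Davis | 2018
David Wilson | 2018
Peter Martinez | 2018
Jack Miller | 2018
Olivia Wilson | 2019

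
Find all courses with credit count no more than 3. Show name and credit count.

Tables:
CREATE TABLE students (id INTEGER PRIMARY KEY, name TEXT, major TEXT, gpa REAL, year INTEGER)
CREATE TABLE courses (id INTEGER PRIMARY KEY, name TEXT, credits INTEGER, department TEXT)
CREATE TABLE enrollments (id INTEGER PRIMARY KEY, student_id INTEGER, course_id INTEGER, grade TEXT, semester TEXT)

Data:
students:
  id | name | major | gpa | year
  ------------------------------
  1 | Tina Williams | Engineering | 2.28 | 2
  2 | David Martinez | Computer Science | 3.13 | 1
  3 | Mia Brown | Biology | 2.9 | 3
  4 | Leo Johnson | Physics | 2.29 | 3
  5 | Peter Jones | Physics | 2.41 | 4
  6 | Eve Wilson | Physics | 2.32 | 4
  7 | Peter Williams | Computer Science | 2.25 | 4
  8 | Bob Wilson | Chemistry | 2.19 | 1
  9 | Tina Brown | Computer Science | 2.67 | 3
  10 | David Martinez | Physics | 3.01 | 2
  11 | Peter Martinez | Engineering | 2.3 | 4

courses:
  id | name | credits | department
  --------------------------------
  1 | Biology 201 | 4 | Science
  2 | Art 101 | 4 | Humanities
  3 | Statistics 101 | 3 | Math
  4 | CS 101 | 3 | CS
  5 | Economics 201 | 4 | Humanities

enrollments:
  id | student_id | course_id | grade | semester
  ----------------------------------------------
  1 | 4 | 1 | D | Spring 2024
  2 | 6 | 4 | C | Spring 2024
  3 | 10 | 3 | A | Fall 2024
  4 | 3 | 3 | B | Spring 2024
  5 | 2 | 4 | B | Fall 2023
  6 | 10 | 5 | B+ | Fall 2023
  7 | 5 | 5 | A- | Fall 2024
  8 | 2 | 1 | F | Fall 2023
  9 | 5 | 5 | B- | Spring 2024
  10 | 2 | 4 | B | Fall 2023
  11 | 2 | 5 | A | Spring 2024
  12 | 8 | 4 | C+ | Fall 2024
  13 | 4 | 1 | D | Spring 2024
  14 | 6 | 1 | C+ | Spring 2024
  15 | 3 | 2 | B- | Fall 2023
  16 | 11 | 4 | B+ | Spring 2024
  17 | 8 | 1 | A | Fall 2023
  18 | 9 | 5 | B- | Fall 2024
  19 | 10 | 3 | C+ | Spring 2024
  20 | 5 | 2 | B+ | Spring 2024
SELECT name, credits FROM courses WHERE credits <= 3

Execution result:
name | credits
Statistics 101 | 3
CS 101 | 3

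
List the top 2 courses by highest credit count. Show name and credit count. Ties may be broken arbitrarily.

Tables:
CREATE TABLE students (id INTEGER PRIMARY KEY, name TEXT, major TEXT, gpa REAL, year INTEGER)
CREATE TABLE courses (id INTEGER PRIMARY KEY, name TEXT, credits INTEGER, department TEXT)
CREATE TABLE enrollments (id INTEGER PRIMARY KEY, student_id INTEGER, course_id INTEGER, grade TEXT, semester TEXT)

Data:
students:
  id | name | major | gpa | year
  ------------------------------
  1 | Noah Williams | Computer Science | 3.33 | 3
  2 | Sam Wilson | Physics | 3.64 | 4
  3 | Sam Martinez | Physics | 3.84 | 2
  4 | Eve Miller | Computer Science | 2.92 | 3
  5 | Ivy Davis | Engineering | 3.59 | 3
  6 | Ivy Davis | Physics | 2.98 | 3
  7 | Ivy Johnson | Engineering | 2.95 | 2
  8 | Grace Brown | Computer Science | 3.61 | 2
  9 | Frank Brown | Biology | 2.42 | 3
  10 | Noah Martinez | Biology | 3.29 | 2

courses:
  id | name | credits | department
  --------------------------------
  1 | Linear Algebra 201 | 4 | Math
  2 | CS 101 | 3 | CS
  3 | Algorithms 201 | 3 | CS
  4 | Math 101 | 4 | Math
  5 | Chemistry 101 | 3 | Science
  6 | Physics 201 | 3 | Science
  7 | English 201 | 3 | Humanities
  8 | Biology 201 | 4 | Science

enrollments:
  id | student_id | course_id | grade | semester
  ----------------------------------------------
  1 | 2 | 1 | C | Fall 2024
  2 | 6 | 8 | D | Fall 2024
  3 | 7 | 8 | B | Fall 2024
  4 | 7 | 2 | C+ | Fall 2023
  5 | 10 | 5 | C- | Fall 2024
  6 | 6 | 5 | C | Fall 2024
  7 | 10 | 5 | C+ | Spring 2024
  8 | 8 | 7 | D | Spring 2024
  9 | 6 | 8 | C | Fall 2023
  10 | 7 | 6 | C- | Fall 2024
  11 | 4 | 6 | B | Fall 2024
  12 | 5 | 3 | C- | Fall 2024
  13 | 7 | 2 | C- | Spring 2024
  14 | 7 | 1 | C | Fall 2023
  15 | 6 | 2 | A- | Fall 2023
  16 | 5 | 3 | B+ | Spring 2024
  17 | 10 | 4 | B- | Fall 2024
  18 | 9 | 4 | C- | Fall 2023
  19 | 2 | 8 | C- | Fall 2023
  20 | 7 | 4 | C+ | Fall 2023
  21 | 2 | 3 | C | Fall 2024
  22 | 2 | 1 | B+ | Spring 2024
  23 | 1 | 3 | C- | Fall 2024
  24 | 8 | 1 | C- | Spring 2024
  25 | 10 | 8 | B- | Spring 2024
SELECT name, credits FROM courses ORDER BY credits DESC LIMIT 2

Execution result:
name | credits
Linear Algebra 201 | 4
Math 101 | 4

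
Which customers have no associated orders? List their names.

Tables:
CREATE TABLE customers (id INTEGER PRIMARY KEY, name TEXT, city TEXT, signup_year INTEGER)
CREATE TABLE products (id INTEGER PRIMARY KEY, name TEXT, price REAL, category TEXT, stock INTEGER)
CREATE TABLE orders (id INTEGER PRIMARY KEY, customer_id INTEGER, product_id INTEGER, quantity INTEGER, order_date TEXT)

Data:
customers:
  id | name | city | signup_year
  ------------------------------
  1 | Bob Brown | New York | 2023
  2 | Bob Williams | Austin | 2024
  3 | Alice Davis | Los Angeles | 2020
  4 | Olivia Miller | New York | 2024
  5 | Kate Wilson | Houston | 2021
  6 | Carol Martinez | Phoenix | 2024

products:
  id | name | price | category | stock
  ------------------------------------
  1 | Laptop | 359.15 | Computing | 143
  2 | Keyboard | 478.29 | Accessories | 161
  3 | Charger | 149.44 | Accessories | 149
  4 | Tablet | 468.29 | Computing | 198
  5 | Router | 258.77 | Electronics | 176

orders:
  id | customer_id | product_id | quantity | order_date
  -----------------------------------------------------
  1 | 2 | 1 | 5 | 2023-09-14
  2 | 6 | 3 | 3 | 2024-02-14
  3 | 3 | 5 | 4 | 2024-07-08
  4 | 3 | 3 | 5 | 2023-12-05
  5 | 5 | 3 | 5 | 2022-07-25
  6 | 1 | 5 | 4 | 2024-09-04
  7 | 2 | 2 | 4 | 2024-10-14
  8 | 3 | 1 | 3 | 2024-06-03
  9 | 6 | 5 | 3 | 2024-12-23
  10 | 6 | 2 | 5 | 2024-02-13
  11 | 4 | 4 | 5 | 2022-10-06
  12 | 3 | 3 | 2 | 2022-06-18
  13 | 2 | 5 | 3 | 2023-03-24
SELECT p.name FROM customers p LEFT JOIN orders c ON c.customer_id = p.id WHERE c.id IS NULL

Execution result:
(no rows)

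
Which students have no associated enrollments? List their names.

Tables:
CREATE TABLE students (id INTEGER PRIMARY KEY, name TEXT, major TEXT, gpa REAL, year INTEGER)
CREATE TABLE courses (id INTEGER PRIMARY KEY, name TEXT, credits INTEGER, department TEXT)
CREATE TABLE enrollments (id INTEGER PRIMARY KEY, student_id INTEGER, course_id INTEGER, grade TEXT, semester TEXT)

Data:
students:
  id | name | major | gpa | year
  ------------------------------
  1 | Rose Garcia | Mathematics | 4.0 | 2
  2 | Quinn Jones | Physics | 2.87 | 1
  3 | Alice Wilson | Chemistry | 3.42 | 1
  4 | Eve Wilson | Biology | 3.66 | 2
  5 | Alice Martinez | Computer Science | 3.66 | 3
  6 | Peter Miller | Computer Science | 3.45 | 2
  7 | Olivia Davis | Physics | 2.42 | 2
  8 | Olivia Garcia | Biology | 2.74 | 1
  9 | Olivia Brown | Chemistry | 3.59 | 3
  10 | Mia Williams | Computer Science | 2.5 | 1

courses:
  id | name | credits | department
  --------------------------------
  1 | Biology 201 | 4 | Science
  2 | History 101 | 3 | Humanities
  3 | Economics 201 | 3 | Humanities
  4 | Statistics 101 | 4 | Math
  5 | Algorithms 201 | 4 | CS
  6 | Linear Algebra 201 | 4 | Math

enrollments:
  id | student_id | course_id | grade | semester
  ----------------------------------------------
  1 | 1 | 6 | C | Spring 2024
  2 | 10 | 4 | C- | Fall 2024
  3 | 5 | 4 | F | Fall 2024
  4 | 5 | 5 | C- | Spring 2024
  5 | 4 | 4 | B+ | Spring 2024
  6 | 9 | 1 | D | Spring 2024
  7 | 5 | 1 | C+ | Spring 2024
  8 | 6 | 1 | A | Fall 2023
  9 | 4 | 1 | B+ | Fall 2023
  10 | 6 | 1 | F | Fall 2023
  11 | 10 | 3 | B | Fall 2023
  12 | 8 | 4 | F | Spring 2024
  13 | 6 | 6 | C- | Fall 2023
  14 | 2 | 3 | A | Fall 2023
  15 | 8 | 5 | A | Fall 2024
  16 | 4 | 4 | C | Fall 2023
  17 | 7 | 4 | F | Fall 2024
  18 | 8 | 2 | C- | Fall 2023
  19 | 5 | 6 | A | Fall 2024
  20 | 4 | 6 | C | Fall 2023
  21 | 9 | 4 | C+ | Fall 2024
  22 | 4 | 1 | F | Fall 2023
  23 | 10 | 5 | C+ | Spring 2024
SELECT p.name FROM students p LEFT JOIN enrollments c ON c.student_id = p.id WHERE c.id IS NULL

Execution result:
Alice Wilson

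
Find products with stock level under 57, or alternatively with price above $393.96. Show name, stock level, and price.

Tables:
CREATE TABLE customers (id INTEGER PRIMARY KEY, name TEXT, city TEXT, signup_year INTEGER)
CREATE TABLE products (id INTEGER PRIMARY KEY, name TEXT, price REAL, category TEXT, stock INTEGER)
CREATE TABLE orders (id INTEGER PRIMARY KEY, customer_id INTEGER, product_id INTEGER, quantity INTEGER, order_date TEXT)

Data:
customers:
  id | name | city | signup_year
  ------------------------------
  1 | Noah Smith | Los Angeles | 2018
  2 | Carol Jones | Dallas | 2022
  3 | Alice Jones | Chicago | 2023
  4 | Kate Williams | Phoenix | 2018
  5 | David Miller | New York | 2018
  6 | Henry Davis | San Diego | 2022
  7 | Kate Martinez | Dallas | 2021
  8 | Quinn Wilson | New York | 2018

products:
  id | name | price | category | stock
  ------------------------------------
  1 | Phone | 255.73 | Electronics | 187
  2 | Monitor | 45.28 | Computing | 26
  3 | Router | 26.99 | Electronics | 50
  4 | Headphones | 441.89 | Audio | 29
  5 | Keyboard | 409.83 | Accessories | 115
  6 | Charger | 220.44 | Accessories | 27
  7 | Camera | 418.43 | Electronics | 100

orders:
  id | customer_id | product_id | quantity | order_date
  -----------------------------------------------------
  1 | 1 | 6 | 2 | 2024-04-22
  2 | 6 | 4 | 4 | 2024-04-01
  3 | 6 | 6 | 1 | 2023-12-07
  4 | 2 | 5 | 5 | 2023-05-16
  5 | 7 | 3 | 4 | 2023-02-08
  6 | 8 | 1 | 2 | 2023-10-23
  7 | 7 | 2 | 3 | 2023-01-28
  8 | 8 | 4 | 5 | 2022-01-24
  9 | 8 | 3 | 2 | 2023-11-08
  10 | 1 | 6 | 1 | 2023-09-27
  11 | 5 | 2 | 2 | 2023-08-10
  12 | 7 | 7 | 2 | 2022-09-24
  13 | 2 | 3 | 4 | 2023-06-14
SELECT name, stock, price FROM products WHERE stock < 57 OR price > 393.96

Execution result:
name | stock | price
Monitor | 26 | 45.28
Router | 50 | 26.99
Headphones | 29 | 441.89
Keyboard | 115 | 409.83
Charger | 27 | 220.44
Camera | 100 | 418.43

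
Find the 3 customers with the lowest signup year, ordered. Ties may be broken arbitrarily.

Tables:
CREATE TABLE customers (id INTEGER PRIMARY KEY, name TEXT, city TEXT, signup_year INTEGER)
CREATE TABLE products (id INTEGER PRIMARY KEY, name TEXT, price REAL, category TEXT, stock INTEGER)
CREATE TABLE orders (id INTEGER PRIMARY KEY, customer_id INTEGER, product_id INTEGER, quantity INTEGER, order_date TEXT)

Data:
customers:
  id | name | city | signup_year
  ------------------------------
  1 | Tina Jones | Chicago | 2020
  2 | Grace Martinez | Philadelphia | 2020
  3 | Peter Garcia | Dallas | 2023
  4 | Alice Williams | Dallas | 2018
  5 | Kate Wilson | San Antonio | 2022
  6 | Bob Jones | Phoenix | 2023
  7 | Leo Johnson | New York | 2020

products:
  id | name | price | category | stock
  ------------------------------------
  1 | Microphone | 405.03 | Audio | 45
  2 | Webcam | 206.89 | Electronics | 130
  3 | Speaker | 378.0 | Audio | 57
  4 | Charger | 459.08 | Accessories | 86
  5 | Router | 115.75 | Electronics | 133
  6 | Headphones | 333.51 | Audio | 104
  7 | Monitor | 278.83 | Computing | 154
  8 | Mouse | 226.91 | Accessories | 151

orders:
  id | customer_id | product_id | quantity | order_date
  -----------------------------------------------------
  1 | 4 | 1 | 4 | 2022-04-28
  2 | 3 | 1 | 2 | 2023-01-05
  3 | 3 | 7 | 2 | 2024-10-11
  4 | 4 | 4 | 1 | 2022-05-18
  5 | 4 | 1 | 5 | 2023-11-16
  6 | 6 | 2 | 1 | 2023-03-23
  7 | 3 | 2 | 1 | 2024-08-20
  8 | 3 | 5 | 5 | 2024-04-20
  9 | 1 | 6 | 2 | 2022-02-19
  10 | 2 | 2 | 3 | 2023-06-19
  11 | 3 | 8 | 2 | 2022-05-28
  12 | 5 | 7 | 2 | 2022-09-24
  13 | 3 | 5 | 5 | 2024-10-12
SELECT name, signup_year FROM customers ORDER BY signup_year ASC LIMIT 3

Execution result:
name | signup_year
Alice Williams | 2018
Tina Jones | 2020
Grace Martinez | 2020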